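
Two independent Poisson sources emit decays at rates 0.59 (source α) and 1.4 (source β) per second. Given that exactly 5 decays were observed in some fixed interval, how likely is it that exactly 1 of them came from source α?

Given the total, each event is independently from source α with probability p = λ_α/(λ_α+λ_β) = 0.59/1.99 ≈ 0.2965.
So K ~ Binomial(5, 0.59/1.99): P(K = 1) = C(5,1) · (0.59/1.99)^1 · (1.4/1.99)^4 ≈ 0.3631.

0.3631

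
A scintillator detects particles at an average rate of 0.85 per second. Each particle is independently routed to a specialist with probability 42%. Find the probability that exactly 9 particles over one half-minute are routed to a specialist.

Thinning: the particles that are routed to a specialist themselves form a Poisson process with rate 0.42 × 0.85 = 0.357 per second.
Over the interval, μ = 0.357 × 30 = 10.71 (a half-minute = 30 seconds).
P(N = 9) = e^(−10.71) · 10.71^9/9! ≈ 0.1140.

0.1140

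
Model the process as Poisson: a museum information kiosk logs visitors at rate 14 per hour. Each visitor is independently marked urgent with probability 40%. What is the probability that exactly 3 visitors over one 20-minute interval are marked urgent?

0.1676

Thinning: the visitors that are marked urgent themselves form a Poisson process with rate 0.4 × 14 = 5.6 per hour.
Over the interval, μ = 5.6 × 1/3 ≈ 1.86667 (a 20-minute interval = 1/3 hours).
P(N = 3) = e^(−1.86667) · 1.86667^3/3! ≈ 0.1676.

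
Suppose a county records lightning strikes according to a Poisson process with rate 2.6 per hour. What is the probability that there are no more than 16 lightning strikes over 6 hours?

0.6056

Over the interval, μ = 2.6 × 6 = 15.6 (6 hours).
P(N ≤ 16) = Σ_{j=0}^{16} e^(−μ) μ^j/j! ≈ 0.6056.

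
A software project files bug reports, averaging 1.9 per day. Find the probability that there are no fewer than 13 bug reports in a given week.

Over the interval, μ = 1.9 × 7 = 13.3 (a week = 7 days).
P(N ≥ 13) = 1 − P(N ≤ 12) = 1 − Σ_{j=0}^{12} e^(−μ) μ^j/j! ≈ 0.5695.

0.5695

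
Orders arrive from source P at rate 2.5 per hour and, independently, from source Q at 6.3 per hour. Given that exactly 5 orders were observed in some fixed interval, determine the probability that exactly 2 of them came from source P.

Given the total, each event is independently from source P with probability p = λ_P/(λ_P+λ_Q) = 2.5/8.8 ≈ 0.2841.
So K ~ Binomial(5, 2.5/8.8): P(K = 2) = C(5,2) · (2.5/8.8)^2 · (6.3/8.8)^3 ≈ 0.2961.

0.2961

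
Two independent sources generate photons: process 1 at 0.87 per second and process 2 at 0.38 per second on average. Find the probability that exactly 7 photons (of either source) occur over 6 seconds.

0.1465

Independent Poisson processes superpose: combined rate λ = 0.87 + 0.38 = 1.25 per second.
Over the interval, μ = 1.25 × 6 = 7.5 (6 seconds).
P(N = 7) = e^(−7.5) · 7.5^7/7! ≈ 0.1465.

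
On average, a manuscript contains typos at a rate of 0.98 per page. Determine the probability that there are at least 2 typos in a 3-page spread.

Over the interval, μ = 0.98 × 3 = 2.94 (a 3-page spread = 3 pages).
P(N ≥ 2) = 1 − P(N ≤ 1) = 1 − Σ_{j=0}^{1} e^(−μ) μ^j/j! ≈ 0.7917.

0.7917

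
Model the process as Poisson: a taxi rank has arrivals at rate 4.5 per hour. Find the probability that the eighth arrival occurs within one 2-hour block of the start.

0.6761

Over the interval, μ = 4.5 × 2 = 9 (a 2-hour block = 2 hours).
The eighth arrival falls in the interval iff at least 8 events occur there: P(S_8 ≤ t) = P(N ≥ 8) = 1 − P(N ≤ 7) ≈ 0.6761.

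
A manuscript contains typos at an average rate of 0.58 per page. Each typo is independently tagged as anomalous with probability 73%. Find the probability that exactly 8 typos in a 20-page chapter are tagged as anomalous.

Thinning: the typos that are tagged as anomalous themselves form a Poisson process with rate 0.73 × 0.58 = 0.4234 per page.
Over the interval, μ = 0.4234 × 20 = 8.468 (a 20-page chapter = 20 pages).
P(N = 8) = e^(−8.468) · 8.468^8/8! ≈ 0.1378.

0.1378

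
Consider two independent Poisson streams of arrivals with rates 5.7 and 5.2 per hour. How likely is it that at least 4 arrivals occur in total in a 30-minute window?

Independent Poisson processes superpose: combined rate λ = 5.7 + 5.2 = 10.9 per hour.
Over the interval, μ = 10.9 × 0.5 = 5.45 (a 30-minute window = 0.5 hours).
P(N ≥ 4) = 1 − P(N ≤ 3) ≈ 0.7926.

0.7926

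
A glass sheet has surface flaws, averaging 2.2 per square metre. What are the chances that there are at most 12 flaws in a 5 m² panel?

Over the interval, μ = 2.2 × 5 = 11 (a 5 m² panel = 5 square metres).
P(N ≤ 12) = Σ_{j=0}^{12} e^(−μ) μ^j/j! ≈ 0.6887.

0.6887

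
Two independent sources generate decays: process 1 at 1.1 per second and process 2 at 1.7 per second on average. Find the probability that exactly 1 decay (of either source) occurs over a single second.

0.1703

Independent Poisson processes superpose: combined rate λ = 1.1 + 1.7 = 2.8 per second.
So μ = 2.8.
P(N = 1) = e^(−2.8) · 2.8^1/1! ≈ 0.1703.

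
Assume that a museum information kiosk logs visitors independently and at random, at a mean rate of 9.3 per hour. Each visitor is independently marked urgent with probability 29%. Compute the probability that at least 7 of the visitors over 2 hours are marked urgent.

0.2974

Thinning: the visitors that are marked urgent themselves form a Poisson process with rate 0.29 × 9.3 = 2.697 per hour.
Over the interval, μ = 2.697 × 2 = 5.394 (2 hours).
P(N ≥ 7) = 1 − P(N ≤ 6) ≈ 0.2974.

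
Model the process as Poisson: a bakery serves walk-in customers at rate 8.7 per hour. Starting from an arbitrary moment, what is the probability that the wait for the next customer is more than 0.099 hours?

The wait for the next event is exponential with rate λ = 8.7 per hour.
P(T > 0.099) = e^(−λt) = e^(−8.7 × 0.099) = e^(−0.8613) ≈ 0.4226.

0.4226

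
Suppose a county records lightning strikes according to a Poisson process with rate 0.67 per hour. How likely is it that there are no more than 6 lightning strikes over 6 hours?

Over the interval, μ = 0.67 × 6 = 4.02 (6 hours).
P(N ≤ 6) = Σ_{j=0}^{6} e^(−μ) μ^j/j! ≈ 0.8872.

0.8872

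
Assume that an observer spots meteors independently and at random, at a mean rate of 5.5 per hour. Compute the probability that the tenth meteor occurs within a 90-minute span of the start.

Over the interval, μ = 5.5 × 1.5 = 8.25 (a 90-minute span = 1.5 hours).
The tenth arrival falls in the interval iff at least 10 events occur there: P(S_10 ≤ t) = P(N ≥ 10) = 1 − P(N ≤ 9) ≈ 0.3148.

0.3148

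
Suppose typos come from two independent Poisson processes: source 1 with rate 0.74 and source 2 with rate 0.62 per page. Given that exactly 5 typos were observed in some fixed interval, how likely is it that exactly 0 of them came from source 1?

0.0197

Given the total, each event is independently from source 1 with probability p = λ_1/(λ_1+λ_2) = 0.74/1.36 ≈ 0.5441.
So K ~ Binomial(5, 0.74/1.36): P(K = 0) = C(5,0) · (0.74/1.36)^0 · (0.62/1.36)^5 ≈ 0.0197.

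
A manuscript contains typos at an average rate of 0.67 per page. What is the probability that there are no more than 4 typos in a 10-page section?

Over the interval, μ = 0.67 × 10 = 6.7 (a 10-page section = 10 pages).
P(N ≤ 4) = Σ_{j=0}^{4} e^(−μ) μ^j/j! ≈ 0.2022.

0.2022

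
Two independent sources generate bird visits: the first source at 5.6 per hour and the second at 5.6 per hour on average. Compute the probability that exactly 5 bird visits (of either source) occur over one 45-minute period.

Independent Poisson processes superpose: combined rate λ = 5.6 + 5.6 = 11.2 per hour.
Over the interval, μ = 11.2 × 0.75 = 8.4 (a 45-minute period = 0.75 hours).
P(N = 5) = e^(−8.4) · 8.4^5/5! ≈ 0.0784.

0.0784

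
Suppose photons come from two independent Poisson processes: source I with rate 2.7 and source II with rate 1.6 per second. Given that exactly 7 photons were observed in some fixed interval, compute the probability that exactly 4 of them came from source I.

Given the total, each event is independently from source I with probability p = λ_I/(λ_I+λ_II) = 2.7/4.3 ≈ 0.6279.
So K ~ Binomial(7, 2.7/4.3): P(K = 4) = C(7,4) · (2.7/4.3)^4 · (1.6/4.3)^3 ≈ 0.2803.

0.2803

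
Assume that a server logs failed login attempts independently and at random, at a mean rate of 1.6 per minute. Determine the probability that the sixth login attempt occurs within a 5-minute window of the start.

Over the interval, μ = 1.6 × 5 = 8 (a 5-minute window = 5 minutes).
The sixth arrival falls in the interval iff at least 6 events occur there: P(S_6 ≤ t) = P(N ≥ 6) = 1 − P(N ≤ 5) ≈ 0.8088.

0.8088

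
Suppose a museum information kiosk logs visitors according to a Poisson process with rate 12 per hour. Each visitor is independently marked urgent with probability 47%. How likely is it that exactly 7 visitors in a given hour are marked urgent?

Thinning: the visitors that are marked urgent themselves form a Poisson process with rate 0.47 × 12 = 5.64 per hour.
So μ = 5.64.
P(N = 7) = e^(−5.64) · 5.64^7/7! ≈ 0.1280.

0.1280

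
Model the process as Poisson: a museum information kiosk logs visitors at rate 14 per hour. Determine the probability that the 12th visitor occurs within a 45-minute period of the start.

Over the interval, μ = 14 × 0.75 = 10.5 (a 45-minute period = 0.75 hours).
The 12th arrival falls in the interval iff at least 12 events occur there: P(S_12 ≤ t) = P(N ≥ 12) = 1 − P(N ≤ 11) ≈ 0.3613.

0.3613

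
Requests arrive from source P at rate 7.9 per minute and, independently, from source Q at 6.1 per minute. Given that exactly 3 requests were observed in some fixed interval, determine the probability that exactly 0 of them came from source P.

Given the total, each event is independently from source P with probability p = λ_P/(λ_P+λ_Q) = 7.9/14 ≈ 0.5643.
So K ~ Binomial(3, 7.9/14): P(K = 0) = C(3,0) · (7.9/14)^0 · (6.1/14)^3 ≈ 0.0827.

0.0827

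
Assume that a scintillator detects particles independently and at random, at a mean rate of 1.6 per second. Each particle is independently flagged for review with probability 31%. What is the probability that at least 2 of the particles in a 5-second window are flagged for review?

0.7086

Thinning: the particles that are flagged for review themselves form a Poisson process with rate 0.31 × 1.6 = 0.496 per second.
Over the interval, μ = 0.496 × 5 = 2.48 (a 5-second window = 5 seconds).
P(N ≥ 2) = 1 − P(N ≤ 1) ≈ 0.7086.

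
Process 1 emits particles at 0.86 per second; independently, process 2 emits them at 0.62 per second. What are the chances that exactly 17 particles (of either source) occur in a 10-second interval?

Independent Poisson processes superpose: combined rate λ = 0.86 + 0.62 = 1.48 per second.
Over the interval, μ = 1.48 × 10 = 14.8 (a 10-second interval = 10 seconds).
P(N = 17) = e^(−14.8) · 14.8^17/17! ≈ 0.0824.

0.0824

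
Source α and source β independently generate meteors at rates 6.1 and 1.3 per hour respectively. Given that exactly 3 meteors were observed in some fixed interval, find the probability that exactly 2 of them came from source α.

0.3581

Given the total, each event is independently from source α with probability p = λ_α/(λ_α+λ_β) = 6.1/7.4 ≈ 0.8243.
So K ~ Binomial(3, 6.1/7.4): P(K = 2) = C(3,2) · (6.1/7.4)^2 · (1.3/7.4)^1 ≈ 0.3581.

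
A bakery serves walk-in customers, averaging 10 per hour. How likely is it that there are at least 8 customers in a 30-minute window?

Over the interval, μ = 10 × 0.5 = 5 (a 30-minute window = 0.5 hours).
P(N ≥ 8) = 1 − P(N ≤ 7) = 1 − Σ_{j=0}^{7} e^(−μ) μ^j/j! ≈ 0.1334.

0.1334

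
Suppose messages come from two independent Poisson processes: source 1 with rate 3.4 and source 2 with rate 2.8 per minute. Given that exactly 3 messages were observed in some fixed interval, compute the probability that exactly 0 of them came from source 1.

0.0921

Given the total, each event is independently from source 1 with probability p = λ_1/(λ_1+λ_2) = 3.4/6.2 ≈ 0.5484.
So K ~ Binomial(3, 3.4/6.2): P(K = 0) = C(3,0) · (3.4/6.2)^0 · (2.8/6.2)^3 ≈ 0.0921.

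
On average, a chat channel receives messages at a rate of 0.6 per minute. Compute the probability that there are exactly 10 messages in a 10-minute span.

0.0413

Over the interval, μ = 0.6 × 10 = 6 (a 10-minute span = 10 minutes).
P(N = 10) = e^(−μ) μ^10/10! = e^(−6) · 6^10/3628800 ≈ 0.0413.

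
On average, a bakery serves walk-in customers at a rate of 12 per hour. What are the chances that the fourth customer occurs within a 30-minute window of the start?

Over the interval, μ = 12 × 0.5 = 6 (a 30-minute window = 0.5 hours).
The fourth arrival falls in the interval iff at least 4 events occur there: P(S_4 ≤ t) = P(N ≥ 4) = 1 − P(N ≤ 3) ≈ 0.8488.

0.8488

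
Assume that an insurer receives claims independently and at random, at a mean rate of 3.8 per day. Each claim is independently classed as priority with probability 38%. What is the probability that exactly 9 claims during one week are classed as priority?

0.1237

Thinning: the claims that are classed as priority themselves form a Poisson process with rate 0.38 × 3.8 = 1.444 per day.
Over the interval, μ = 1.444 × 7 = 10.108 (a week = 7 days).
P(N = 9) = e^(−10.108) · 10.108^9/9! ≈ 0.1237.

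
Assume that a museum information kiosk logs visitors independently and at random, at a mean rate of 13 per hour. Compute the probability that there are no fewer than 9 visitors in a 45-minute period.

Over the interval, μ = 13 × 0.75 = 9.75 (a 45-minute period = 0.75 hours).
P(N ≥ 9) = 1 − P(N ≤ 8) = 1 − Σ_{j=0}^{8} e^(−μ) μ^j/j! ≈ 0.6383.

0.6383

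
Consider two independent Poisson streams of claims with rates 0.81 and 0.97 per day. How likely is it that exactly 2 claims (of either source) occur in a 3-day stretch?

0.0684

Independent Poisson processes superpose: combined rate λ = 0.81 + 0.97 = 1.78 per day.
Over the interval, μ = 1.78 × 3 = 5.34 (a 3-day stretch = 3 days).
P(N = 2) = e^(−5.34) · 5.34^2/2! ≈ 0.0684.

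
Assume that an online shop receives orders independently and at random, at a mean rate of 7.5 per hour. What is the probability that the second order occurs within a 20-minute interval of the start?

Over the interval, μ = 7.5 × 1/3 = 2.5 (a 20-minute interval = 1/3 hours).
The second arrival falls in the interval iff at least 2 events occur there: P(S_2 ≤ t) = P(N ≥ 2) = 1 − P(N ≤ 1) ≈ 0.7127.

0.7127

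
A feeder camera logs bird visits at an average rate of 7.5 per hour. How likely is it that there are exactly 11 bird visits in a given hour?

With mean μ = 7.5 per hour,
P(N = 11) = e^(−μ) μ^11/11! = e^(−7.5) · 7.5^11/39916800 ≈ 0.0585.

0.0585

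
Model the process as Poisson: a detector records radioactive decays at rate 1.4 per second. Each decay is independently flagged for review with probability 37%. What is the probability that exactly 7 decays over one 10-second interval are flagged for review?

0.1117

Thinning: the decays that are flagged for review themselves form a Poisson process with rate 0.37 × 1.4 = 0.518 per second.
Over the interval, μ = 0.518 × 10 = 5.18 (a 10-second interval = 10 seconds).
P(N = 7) = e^(−5.18) · 5.18^7/7! ≈ 0.1117.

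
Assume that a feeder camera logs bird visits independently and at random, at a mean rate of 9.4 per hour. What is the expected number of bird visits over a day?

E[N] = λt = 9.4 × 24 = 225.6 (a day = 24 hours).

225.6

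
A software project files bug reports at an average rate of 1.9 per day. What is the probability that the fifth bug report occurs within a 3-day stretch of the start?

0.6728

Over the interval, μ = 1.9 × 3 = 5.7 (a 3-day stretch = 3 days).
The fifth arrival falls in the interval iff at least 5 events occur there: P(S_5 ≤ t) = P(N ≥ 5) = 1 − P(N ≤ 4) ≈ 0.6728.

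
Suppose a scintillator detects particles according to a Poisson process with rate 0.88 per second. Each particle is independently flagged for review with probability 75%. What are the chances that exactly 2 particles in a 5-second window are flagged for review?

0.2008

Thinning: the particles that are flagged for review themselves form a Poisson process with rate 0.75 × 0.88 = 0.66 per second.
Over the interval, μ = 0.66 × 5 = 3.3 (a 5-second window = 5 seconds).
P(N = 2) = e^(−3.3) · 3.3^2/2! ≈ 0.2008.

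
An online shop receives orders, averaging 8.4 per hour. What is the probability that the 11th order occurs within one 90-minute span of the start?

Over the interval, μ = 8.4 × 1.5 = 12.6 (a 90-minute span = 1.5 hours).
The 11th arrival falls in the interval iff at least 11 events occur there: P(S_11 ≤ t) = P(N ≥ 11) = 1 − P(N ≤ 10) ≈ 0.7124.

0.7124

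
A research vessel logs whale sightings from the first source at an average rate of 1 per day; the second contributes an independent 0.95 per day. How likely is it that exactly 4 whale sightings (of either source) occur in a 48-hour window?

0.1951

Independent Poisson processes superpose: combined rate λ = 1 + 0.95 = 1.95 per day.
Over the interval, μ = 1.95 × 2 = 3.9 (a 48-hour window = 2 days).
P(N = 4) = e^(−3.9) · 3.9^4/4! ≈ 0.1951.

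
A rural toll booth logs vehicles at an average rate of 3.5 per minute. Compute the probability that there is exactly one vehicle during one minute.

With mean μ = 3.5 per minute,
P(N = 1) = e^(−μ) μ^1/1! = e^(−3.5) · 3.5^1/1 ≈ 0.1057.

0.1057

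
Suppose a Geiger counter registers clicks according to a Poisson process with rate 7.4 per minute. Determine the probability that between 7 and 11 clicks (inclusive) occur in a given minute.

0.5345

With mean μ = 7.4 per minute,
P(7 ≤ N ≤ 11) = Σ_{j=7}^{11} e^(−7.4) · 7.4^j/j! ≈ 0.5345.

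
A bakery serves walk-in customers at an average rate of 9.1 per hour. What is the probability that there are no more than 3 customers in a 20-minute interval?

0.6398

Over the interval, μ = 9.1 × 1/3 ≈ 3.03333 (a 20-minute interval = 1/3 hours).
P(N ≤ 3) = Σ_{j=0}^{3} e^(−μ) μ^j/j! ≈ 0.6398.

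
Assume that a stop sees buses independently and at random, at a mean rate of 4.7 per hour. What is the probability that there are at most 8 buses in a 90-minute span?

Over the interval, μ = 4.7 × 1.5 = 7.05 (a 90-minute span = 1.5 hours).
P(N ≤ 8) = Σ_{j=0}^{8} e^(−μ) μ^j/j! ≈ 0.7225.

0.7225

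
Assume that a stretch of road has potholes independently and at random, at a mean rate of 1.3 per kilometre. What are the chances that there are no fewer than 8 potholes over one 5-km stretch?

Over the interval, μ = 1.3 × 5 = 6.5 (a 5-km stretch = 5 kilometres).
P(N ≥ 8) = 1 − P(N ≤ 7) = 1 − Σ_{j=0}^{7} e^(−μ) μ^j/j! ≈ 0.3272.

0.3272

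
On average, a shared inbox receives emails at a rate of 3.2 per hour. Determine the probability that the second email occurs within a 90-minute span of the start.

Over the interval, μ = 3.2 × 1.5 = 4.8 (a 90-minute span = 1.5 hours).
The second arrival falls in the interval iff at least 2 events occur there: P(S_2 ≤ t) = P(N ≥ 2) = 1 − P(N ≤ 1) ≈ 0.9523.

0.9523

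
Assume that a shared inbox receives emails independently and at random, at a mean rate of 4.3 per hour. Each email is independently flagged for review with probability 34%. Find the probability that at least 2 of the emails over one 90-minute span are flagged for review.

0.6437

Thinning: the emails that are flagged for review themselves form a Poisson process with rate 0.34 × 4.3 = 1.462 per hour.
Over the interval, μ = 1.462 × 1.5 = 2.193 (a 90-minute span = 1.5 hours).
P(N ≥ 2) = 1 − P(N ≤ 1) ≈ 0.6437.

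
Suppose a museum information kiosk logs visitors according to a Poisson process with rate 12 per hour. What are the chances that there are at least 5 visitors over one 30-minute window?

0.7149

Over the interval, μ = 12 × 0.5 = 6 (a 30-minute window = 0.5 hours).
P(N ≥ 5) = 1 − P(N ≤ 4) = 1 − Σ_{j=0}^{4} e^(−μ) μ^j/j! ≈ 0.7149.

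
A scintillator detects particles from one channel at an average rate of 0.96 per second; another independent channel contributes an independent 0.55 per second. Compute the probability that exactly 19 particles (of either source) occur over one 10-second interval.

0.0572

Independent Poisson processes superpose: combined rate λ = 0.96 + 0.55 = 1.51 per second.
Over the interval, μ = 1.51 × 10 = 15.1 (a 10-second interval = 10 seconds).
P(N = 19) = e^(−15.1) · 15.1^19/19! ≈ 0.0572.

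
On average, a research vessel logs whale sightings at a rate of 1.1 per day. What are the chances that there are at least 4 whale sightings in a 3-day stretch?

0.4197

Over the interval, μ = 1.1 × 3 = 3.3 (a 3-day stretch = 3 days).
P(N ≥ 4) = 1 − P(N ≤ 3) = 1 − Σ_{j=0}^{3} e^(−μ) μ^j/j! ≈ 0.4197.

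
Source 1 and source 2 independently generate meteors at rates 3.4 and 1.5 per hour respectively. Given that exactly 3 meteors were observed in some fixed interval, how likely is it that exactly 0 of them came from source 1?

Given the total, each event is independently from source 1 with probability p = λ_1/(λ_1+λ_2) = 3.4/4.9 ≈ 0.6939.
So K ~ Binomial(3, 3.4/4.9): P(K = 0) = C(3,0) · (3.4/4.9)^0 · (1.5/4.9)^3 ≈ 0.0287.

0.0287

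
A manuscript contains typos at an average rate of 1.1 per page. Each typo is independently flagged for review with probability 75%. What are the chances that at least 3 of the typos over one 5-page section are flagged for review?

0.7796

Thinning: the typos that are flagged for review themselves form a Poisson process with rate 0.75 × 1.1 = 0.825 per page.
Over the interval, μ = 0.825 × 5 = 4.125 (a 5-page section = 5 pages).
P(N ≥ 3) = 1 − P(N ≤ 2) ≈ 0.7796.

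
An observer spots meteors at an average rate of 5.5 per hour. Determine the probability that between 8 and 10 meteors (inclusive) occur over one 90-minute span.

Over the interval, μ = 5.5 × 1.5 = 8.25 (a 90-minute span = 1.5 hours).
P(8 ≤ N ≤ 10) = Σ_{j=8}^{10} e^(−8.25) · 8.25^j/j! ≈ 0.3717.

0.3717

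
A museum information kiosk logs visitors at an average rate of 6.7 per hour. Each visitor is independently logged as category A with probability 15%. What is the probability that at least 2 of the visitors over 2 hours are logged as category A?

Thinning: the visitors that are logged as category A themselves form a Poisson process with rate 0.15 × 6.7 = 1.005 per hour.
Over the interval, μ = 1.005 × 2 = 2.01 (2 hours).
P(N ≥ 2) = 1 − P(N ≤ 1) ≈ 0.5967.

0.5967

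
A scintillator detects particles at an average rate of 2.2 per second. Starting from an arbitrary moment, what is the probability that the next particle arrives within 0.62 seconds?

Inter-arrival times are exponential with rate λ = 2.2 per second.
P(T ≤ 0.62) = 1 − e^(−λt) = 1 − e^(−2.2 × 0.62) = 1 − e^(−1.364) ≈ 0.7444.

0.7444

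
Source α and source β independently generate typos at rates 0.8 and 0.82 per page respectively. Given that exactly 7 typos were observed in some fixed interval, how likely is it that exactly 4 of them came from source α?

Given the total, each event is independently from source α with probability p = λ_α/(λ_α+λ_β) = 0.8/1.62 ≈ 0.4938.
So K ~ Binomial(7, 0.8/1.62): P(K = 4) = C(7,4) · (0.8/1.62)^4 · (0.82/1.62)^3 ≈ 0.2699.

0.2699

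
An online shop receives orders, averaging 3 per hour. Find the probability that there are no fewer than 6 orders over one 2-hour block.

Over the interval, μ = 3 × 2 = 6 (a 2-hour block = 2 hours).
P(N ≥ 6) = 1 − P(N ≤ 5) = 1 − Σ_{j=0}^{5} e^(−μ) μ^j/j! ≈ 0.5543.

0.5543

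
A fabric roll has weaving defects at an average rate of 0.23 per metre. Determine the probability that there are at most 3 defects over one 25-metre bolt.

0.1749

Over the interval, μ = 0.23 × 25 = 5.75 (a 25-metre bolt = 25 metres).
P(N ≤ 3) = Σ_{j=0}^{3} e^(−μ) μ^j/j! ≈ 0.1749.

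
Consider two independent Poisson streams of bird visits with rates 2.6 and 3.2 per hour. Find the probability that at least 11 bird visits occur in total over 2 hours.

Independent Poisson processes superpose: combined rate λ = 2.6 + 3.2 = 5.8 per hour.
Over the interval, μ = 5.8 × 2 = 11.6 (2 hours).
P(N ≥ 11) = 1 − P(N ≤ 10) ≈ 0.6095.

0.6095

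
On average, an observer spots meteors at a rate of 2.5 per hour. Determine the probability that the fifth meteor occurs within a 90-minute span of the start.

Over the interval, μ = 2.5 × 1.5 = 3.75 (a 90-minute span = 1.5 hours).
The fifth arrival falls in the interval iff at least 5 events occur there: P(S_5 ≤ t) = P(N ≥ 5) = 1 − P(N ≤ 4) ≈ 0.3225.

0.3225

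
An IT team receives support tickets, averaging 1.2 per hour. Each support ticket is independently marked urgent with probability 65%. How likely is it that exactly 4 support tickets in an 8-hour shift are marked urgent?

0.1232

Thinning: the support tickets that are marked urgent themselves form a Poisson process with rate 0.65 × 1.2 = 0.78 per hour.
Over the interval, μ = 0.78 × 8 = 6.24 (an 8-hour shift = 8 hours).
P(N = 4) = e^(−6.24) · 6.24^4/4! ≈ 0.1232.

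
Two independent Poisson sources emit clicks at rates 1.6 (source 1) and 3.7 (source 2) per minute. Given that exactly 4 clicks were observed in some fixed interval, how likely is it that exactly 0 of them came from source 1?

0.2375

Given the total, each event is independently from source 1 with probability p = λ_1/(λ_1+λ_2) = 1.6/5.3 ≈ 0.3019.
So K ~ Binomial(4, 1.6/5.3): P(K = 0) = C(4,0) · (1.6/5.3)^0 · (3.7/5.3)^4 ≈ 0.2375.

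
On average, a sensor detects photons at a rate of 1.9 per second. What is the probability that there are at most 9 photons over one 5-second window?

Over the interval, μ = 1.9 × 5 = 9.5 (a 5-second window = 5 seconds).
P(N ≤ 9) = Σ_{j=0}^{9} e^(−μ) μ^j/j! ≈ 0.5218.

0.5218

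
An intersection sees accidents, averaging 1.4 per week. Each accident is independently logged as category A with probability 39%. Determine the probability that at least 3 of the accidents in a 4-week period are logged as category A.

0.3730

Thinning: the accidents that are logged as category A themselves form a Poisson process with rate 0.39 × 1.4 = 0.546 per week.
Over the interval, μ = 0.546 × 4 = 2.184 (a 4-week period = 4 weeks).
P(N ≥ 3) = 1 − P(N ≤ 2) ≈ 0.3730.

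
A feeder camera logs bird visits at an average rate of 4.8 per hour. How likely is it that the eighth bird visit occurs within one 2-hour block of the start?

Over the interval, μ = 4.8 × 2 = 9.6 (a 2-hour block = 2 hours).
The eighth arrival falls in the interval iff at least 8 events occur there: P(S_8 ≤ t) = P(N ≥ 8) = 1 − P(N ≤ 7) ≈ 0.7416.

0.7416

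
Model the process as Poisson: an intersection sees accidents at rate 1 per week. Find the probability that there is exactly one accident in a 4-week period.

Over the interval, μ = 1 × 4 = 4 (a 4-week period = 4 weeks).
P(N = 1) = e^(−μ) μ^1/1! = e^(−4) · 4^1/1 ≈ 0.0733.

0.0733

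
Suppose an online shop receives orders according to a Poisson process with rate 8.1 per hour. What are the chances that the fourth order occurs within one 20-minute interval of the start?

0.2859

Over the interval, μ = 8.1 × 1/3 = 2.7 (a 20-minute interval = 1/3 hours).
The fourth arrival falls in the interval iff at least 4 events occur there: P(S_4 ≤ t) = P(N ≥ 4) = 1 − P(N ≤ 3) ≈ 0.2859.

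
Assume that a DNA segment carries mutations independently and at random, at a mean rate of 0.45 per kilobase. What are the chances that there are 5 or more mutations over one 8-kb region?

0.2936

Over the interval, μ = 0.45 × 8 = 3.6 (an 8-kb region = 8 kilobases).
P(N ≥ 5) = 1 − P(N ≤ 4) = 1 − Σ_{j=0}^{4} e^(−μ) μ^j/j! ≈ 0.2936.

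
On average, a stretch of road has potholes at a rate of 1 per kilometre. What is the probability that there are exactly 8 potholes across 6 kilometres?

0.1033

Over the interval, μ = 1 × 6 = 6 (6 kilometres).
P(N = 8) = e^(−μ) μ^8/8! = e^(−6) · 6^8/40320 ≈ 0.1033.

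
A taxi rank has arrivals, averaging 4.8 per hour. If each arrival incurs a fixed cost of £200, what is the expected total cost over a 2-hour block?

£1920

E[N] = 4.8 × 2 = 9.6 (a 2-hour block = 2 hours); E[cost] = 9.6 × £200 = £1920.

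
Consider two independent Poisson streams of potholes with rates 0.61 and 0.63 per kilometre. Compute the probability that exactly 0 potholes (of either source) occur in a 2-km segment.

Independent Poisson processes superpose: combined rate λ = 0.61 + 0.63 = 1.24 per kilometre.
Over the interval, μ = 1.24 × 2 = 2.48 (a 2-km segment = 2 kilometres).
P(N = 0) = e^(−2.48) · 2.48^0/0! ≈ 0.0837.

0.0837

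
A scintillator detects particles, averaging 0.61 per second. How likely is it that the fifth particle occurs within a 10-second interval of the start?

0.7281

Over the interval, μ = 0.61 × 10 = 6.1 (a 10-second interval = 10 seconds).
The fifth arrival falls in the interval iff at least 5 events occur there: P(S_5 ≤ t) = P(N ≥ 5) = 1 − P(N ≤ 4) ≈ 0.7281.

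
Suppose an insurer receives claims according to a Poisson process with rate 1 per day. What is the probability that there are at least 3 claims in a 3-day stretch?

0.5768

Over the interval, μ = 1 × 3 = 3 (a 3-day stretch = 3 days).
P(N ≥ 3) = 1 − P(N ≤ 2) = 1 − Σ_{j=0}^{2} e^(−μ) μ^j/j! ≈ 0.5768.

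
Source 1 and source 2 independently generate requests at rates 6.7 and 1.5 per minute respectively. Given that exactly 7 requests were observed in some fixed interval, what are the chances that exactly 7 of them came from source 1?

0.2431

Given the total, each event is independently from source 1 with probability p = λ_1/(λ_1+λ_2) = 6.7/8.2 ≈ 0.8171.
So K ~ Binomial(7, 6.7/8.2): P(K = 7) = C(7,7) · (6.7/8.2)^7 · (1.5/8.2)^0 ≈ 0.2431.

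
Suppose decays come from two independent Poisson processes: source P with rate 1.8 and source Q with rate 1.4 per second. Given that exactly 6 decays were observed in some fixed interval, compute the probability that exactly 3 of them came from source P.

Given the total, each event is independently from source P with probability p = λ_P/(λ_P+λ_Q) = 1.8/3.2 = 0.5625.
So K ~ Binomial(6, 1.8/3.2): P(K = 3) = C(6,3) · (1.8/3.2)^3 · (1.4/3.2)^3 ≈ 0.2981.

0.2981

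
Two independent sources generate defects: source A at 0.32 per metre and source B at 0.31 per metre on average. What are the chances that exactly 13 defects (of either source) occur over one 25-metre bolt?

0.0852

Independent Poisson processes superpose: combined rate λ = 0.32 + 0.31 = 0.63 per metre.
Over the interval, μ = 0.63 × 25 = 15.75 (a 25-metre bolt = 25 metres).
P(N = 13) = e^(−15.75) · 15.75^13/13! ≈ 0.0852.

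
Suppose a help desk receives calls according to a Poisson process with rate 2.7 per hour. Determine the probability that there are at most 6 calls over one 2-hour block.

0.7017

Over the interval, μ = 2.7 × 2 = 5.4 (a 2-hour block = 2 hours).
P(N ≤ 6) = Σ_{j=0}^{6} e^(−μ) μ^j/j! ≈ 0.7017.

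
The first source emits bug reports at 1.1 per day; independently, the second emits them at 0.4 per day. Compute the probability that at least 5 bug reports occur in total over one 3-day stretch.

0.4679

Independent Poisson processes superpose: combined rate λ = 1.1 + 0.4 = 1.5 per day.
Over the interval, μ = 1.5 × 3 = 4.5 (a 3-day stretch = 3 days).
P(N ≥ 5) = 1 − P(N ≤ 4) ≈ 0.4679.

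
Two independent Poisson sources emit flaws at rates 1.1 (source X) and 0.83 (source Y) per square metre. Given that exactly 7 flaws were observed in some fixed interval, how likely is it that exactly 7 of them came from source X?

0.0195

Given the total, each event is independently from source X with probability p = λ_X/(λ_X+λ_Y) = 1.1/1.93 ≈ 0.5699.
So K ~ Binomial(7, 1.1/1.93): P(K = 7) = C(7,7) · (1.1/1.93)^7 · (0.83/1.93)^0 ≈ 0.0195.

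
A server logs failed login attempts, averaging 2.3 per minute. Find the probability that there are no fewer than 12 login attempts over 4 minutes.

Over the interval, μ = 2.3 × 4 = 9.2 (4 minutes).
P(N ≥ 12) = 1 − P(N ≤ 11) = 1 − Σ_{j=0}^{11} e^(−μ) μ^j/j! ≈ 0.2168.

0.2168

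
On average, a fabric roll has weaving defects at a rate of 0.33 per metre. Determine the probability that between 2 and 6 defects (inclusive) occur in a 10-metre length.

0.7904

Over the interval, μ = 0.33 × 10 = 3.3 (a 10-metre length = 10 metres).
P(2 ≤ N ≤ 6) = Σ_{j=2}^{6} e^(−3.3) · 3.3^j/j! ≈ 0.7904.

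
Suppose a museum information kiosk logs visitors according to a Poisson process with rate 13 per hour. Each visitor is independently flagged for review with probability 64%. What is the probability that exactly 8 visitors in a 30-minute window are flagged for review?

Thinning: the visitors that are flagged for review themselves form a Poisson process with rate 0.64 × 13 = 8.32 per hour.
Over the interval, μ = 8.32 × 0.5 = 4.16 (a 30-minute window = 0.5 hours).
P(N = 8) = e^(−4.16) · 4.16^8/8! ≈ 0.0347.

0.0347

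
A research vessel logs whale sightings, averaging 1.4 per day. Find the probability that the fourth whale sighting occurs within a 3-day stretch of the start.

Over the interval, μ = 1.4 × 3 = 4.2 (a 3-day stretch = 3 days).
The fourth arrival falls in the interval iff at least 4 events occur there: P(S_4 ≤ t) = P(N ≥ 4) = 1 − P(N ≤ 3) ≈ 0.6046.

0.6046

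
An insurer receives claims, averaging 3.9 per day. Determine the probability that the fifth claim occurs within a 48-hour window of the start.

Over the interval, μ = 3.9 × 2 = 7.8 (a 48-hour window = 2 days).
The fifth arrival falls in the interval iff at least 5 events occur there: P(S_5 ≤ t) = P(N ≥ 5) = 1 − P(N ≤ 4) ≈ 0.8883.

0.8883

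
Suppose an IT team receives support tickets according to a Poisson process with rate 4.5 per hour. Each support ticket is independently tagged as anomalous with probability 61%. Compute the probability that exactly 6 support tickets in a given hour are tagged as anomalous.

Thinning: the support tickets that are tagged as anomalous themselves form a Poisson process with rate 0.61 × 4.5 = 2.745 per hour.
So μ = 2.745.
P(N = 6) = e^(−2.745) · 2.745^6/6! ≈ 0.0382.

0.0382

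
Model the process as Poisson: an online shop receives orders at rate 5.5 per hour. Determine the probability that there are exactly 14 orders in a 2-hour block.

0.0728

Over the interval, μ = 5.5 × 2 = 11 (a 2-hour block = 2 hours).
P(N = 14) = e^(−μ) μ^14/14! = e^(−11) · 11^14/87178291200 ≈ 0.0728.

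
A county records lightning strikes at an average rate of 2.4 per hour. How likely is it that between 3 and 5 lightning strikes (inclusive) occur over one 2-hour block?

Over the interval, μ = 2.4 × 2 = 4.8 (a 2-hour block = 2 hours).
P(3 ≤ N ≤ 5) = Σ_{j=3}^{5} e^(−4.8) · 4.8^j/j! ≈ 0.5085.

0.5085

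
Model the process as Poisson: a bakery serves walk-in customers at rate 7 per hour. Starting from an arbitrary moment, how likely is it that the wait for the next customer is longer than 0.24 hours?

0.1864

The wait for the next event is exponential with rate λ = 7 per hour.
P(T > 0.24) = e^(−λt) = e^(−7 × 0.24) = e^(−1.68) ≈ 0.1864.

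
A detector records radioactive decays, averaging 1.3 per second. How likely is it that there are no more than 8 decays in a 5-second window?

0.7916

Over the interval, μ = 1.3 × 5 = 6.5 (a 5-second window = 5 seconds).
P(N ≤ 8) = Σ_{j=0}^{8} e^(−μ) μ^j/j! ≈ 0.7916.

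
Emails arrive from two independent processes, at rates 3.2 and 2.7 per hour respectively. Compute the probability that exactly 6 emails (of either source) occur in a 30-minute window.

Independent Poisson processes superpose: combined rate λ = 3.2 + 2.7 = 5.9 per hour.
Over the interval, μ = 5.9 × 0.5 = 2.95 (a 30-minute window = 0.5 hours).
P(N = 6) = e^(−2.95) · 2.95^6/6! ≈ 0.0479.

0.0479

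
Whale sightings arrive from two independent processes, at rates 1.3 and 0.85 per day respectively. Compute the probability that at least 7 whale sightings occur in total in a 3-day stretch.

0.4656

Independent Poisson processes superpose: combined rate λ = 1.3 + 0.85 = 2.15 per day.
Over the interval, μ = 2.15 × 3 = 6.45 (a 3-day stretch = 3 days).
P(N ≥ 7) = 1 − P(N ≤ 6) ≈ 0.4656.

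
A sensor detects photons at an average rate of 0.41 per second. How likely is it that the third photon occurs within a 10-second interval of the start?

Over the interval, μ = 0.41 × 10 = 4.1 (a 10-second interval = 10 seconds).
The third arrival falls in the interval iff at least 3 events occur there: P(S_3 ≤ t) = P(N ≥ 3) = 1 − P(N ≤ 2) ≈ 0.7762.

0.7762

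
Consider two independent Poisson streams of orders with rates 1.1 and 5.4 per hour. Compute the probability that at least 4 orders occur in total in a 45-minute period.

0.7170

Independent Poisson processes superpose: combined rate λ = 1.1 + 5.4 = 6.5 per hour.
Over the interval, μ = 6.5 × 0.75 = 4.875 (a 45-minute period = 0.75 hours).
P(N ≥ 4) = 1 − P(N ≤ 3) ≈ 0.7170.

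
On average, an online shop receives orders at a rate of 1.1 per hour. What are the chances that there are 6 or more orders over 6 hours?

0.6453

Over the interval, μ = 1.1 × 6 = 6.6 (6 hours).
P(N ≥ 6) = 1 − P(N ≤ 5) = 1 − Σ_{j=0}^{5} e^(−μ) μ^j/j! ≈ 0.6453.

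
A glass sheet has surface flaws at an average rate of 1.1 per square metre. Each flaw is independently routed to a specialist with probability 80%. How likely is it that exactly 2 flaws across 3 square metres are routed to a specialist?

Thinning: the flaws that are routed to a specialist themselves form a Poisson process with rate 0.8 × 1.1 = 0.88 per square metre.
Over the interval, μ = 0.88 × 3 = 2.64 (3 square metres).
P(N = 2) = e^(−2.64) · 2.64^2/2! ≈ 0.2487.

0.2487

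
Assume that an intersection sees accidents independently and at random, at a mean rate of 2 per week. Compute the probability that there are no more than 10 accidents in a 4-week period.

0.8159

Over the interval, μ = 2 × 4 = 8 (a 4-week period = 4 weeks).
P(N ≤ 10) = Σ_{j=0}^{10} e^(−μ) μ^j/j! ≈ 0.8159.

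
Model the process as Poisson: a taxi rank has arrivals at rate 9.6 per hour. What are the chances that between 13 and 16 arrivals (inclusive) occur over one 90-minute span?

Over the interval, μ = 9.6 × 1.5 = 14.4 (a 90-minute span = 1.5 hours).
P(13 ≤ N ≤ 16) = Σ_{j=13}^{16} e^(−14.4) · 14.4^j/j! ≈ 0.4001.

0.4001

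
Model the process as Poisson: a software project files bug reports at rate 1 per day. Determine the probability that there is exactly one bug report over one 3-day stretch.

0.1494

Over the interval, μ = 1 × 3 = 3 (a 3-day stretch = 3 days).
P(N = 1) = e^(−μ) μ^1/1! = e^(−3) · 3^1/1 ≈ 0.1494.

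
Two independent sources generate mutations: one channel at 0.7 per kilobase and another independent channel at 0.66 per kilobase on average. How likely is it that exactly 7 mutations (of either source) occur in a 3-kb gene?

0.0631

Independent Poisson processes superpose: combined rate λ = 0.7 + 0.66 = 1.36 per kilobase.
Over the interval, μ = 1.36 × 3 = 4.08 (a 3-kb gene = 3 kilobases).
P(N = 7) = e^(−4.08) · 4.08^7/7! ≈ 0.0631.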